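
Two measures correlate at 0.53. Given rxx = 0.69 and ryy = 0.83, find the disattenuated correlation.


r_corrected = rxy / sqrt(rxx * ryy)
= 0.53 / sqrt(0.69 * 0.83)
= 0.53 / sqrt(0.5727)
= 0.53 / 0.756769
r_corrected = 0.7003

0.7003


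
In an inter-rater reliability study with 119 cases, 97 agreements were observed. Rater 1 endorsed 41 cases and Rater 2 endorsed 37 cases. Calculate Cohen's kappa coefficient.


P_o = 97/119 = 0.815126
P_e = (41*37 + 78*82) / 14161 = 0.558788
kappa = (P_o - P_e) / (1 - P_e)
kappa = (0.815126 - 0.558788) / (1 - 0.558788)
kappa = 0.581

0.581


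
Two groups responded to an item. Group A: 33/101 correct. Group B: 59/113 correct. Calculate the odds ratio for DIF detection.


Odds_A = 33/68 = 0.4853
Odds_B = 59/54 = 1.0926
OR = Odds_A / Odds_B = 0.4853 / 1.0926
Exactly, OR = (33 * 54) / (68 * 59) = 1782 / 4012
OR = 0.4442

0.4442


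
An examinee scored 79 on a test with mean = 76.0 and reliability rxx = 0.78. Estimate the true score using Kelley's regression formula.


T_est = rxx * X + (1 - rxx) * mean
T_est = 0.78 * 79 + 0.22 * 76.0
T_est = 61.62 + 16.72
T_est = 78.34

78.34


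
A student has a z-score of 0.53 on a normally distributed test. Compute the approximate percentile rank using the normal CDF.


CDF(z) = 0.5 * (1 + erf(z/sqrt(2)))
erf(0.3748) = 0.4039
CDF = 0.7019
Percentile rank = 0.7019 * 100 = 70.19

70.19


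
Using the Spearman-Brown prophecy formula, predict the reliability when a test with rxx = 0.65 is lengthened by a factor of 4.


r_new = (n * rxx) / (1 + (n-1) * rxx)
r_new = (4 * 0.65) / (1 + 3 * 0.65)
r_new = 2.6 / 2.95
r_new = 0.8814

0.8814


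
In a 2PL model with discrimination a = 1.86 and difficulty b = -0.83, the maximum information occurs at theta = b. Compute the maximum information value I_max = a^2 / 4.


For 2PL, max info at theta = b = -0.83
I_max = a^2 / 4 = 1.86^2 / 4
= 3.4596 / 4
I_max = 0.8649

0.8649


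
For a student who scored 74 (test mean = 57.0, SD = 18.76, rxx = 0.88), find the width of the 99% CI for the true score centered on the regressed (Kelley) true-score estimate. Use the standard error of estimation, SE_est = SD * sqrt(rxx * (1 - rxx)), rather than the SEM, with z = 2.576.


True score estimate = 0.88*74 + 0.12*57.0 = 71.96
SE_est = SD * sqrt(rxx * (1 - rxx)) = 18.76 * sqrt(0.88 * 0.12) = 18.76 * sqrt(0.1056) = 6.096278
CI = T_est +/- z * SE_est, so width = 2 * z * SE_est = 2 * 2.576 * 6.096278
Width = 31.408

31.408


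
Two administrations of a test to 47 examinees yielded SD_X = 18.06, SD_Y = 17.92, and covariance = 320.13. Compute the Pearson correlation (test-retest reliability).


r = cov(X,Y) / (SD_X * SD_Y)
r = 320.13 / (18.06 * 17.92)
r = 320.13 / 323.6352
r = 0.9892

0.9892


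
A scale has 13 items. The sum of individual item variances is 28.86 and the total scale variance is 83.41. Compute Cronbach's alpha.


alpha = (k/(k-1)) * (1 - sum(si^2)/s_total^2)
= (13/12) * (1 - 28.86/83.41)
alpha = 0.7085

0.7085


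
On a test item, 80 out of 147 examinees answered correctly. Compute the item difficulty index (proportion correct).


Item difficulty p = number correct / total examinees
p = 80 / 147
p = 0.5442

0.5442


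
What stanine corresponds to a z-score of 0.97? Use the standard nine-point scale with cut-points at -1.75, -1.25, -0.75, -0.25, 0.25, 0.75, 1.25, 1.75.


Stanine boundaries: [-1.75, -1.25, -0.75, -0.25, 0.25, 0.75, 1.25, 1.75]
z = 0.97
Check each boundary:
  z >= -1.75 -> could be stanine 2
  z >= -1.25 -> could be stanine 3
  z >= -0.75 -> could be stanine 4
  z >= -0.25 -> could be stanine 5
  z >= 0.25 -> could be stanine 6
  z >= 0.75 -> could be stanine 7
  z < 1.25
  z < 1.75
Highest qualifying boundary gives stanine = 7

7


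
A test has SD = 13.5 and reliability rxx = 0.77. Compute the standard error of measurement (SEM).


SEM = SD * sqrt(1 - rxx)
SEM = 13.5 * sqrt(1 - 0.77)
SEM = 13.5 * sqrt(0.23) = 13.5 * 0.479583
SEM = 6.4744

6.4744


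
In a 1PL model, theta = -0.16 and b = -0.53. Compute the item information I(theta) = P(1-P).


P = 1/(1+exp(-(-0.16--0.53))) = 0.5915
I = P*(1-P) = 0.5915 * 0.4085
I = 0.2416

0.2416


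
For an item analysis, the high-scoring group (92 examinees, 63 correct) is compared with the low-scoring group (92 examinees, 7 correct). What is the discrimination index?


p_upper = 63/92 = 0.6848
p_lower = 7/92 = 0.0761
D = 0.6848 - 0.0761 = 0.6087

0.6087


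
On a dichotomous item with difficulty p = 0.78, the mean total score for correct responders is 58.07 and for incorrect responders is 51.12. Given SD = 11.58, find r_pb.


q = 1 - p = 0.22
rpb = ((M1 - M0) / SD) * sqrt(p * q)
rpb = ((58.07 - 51.12) / 11.58) * sqrt(0.78 * 0.22)
rpb = 0.2486

0.2486


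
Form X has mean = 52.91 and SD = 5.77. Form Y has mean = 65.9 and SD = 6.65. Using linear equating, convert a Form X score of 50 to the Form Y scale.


slope = SD_Y / SD_X = 6.65 / 5.77 ~ 1.1525
intercept = mean_Y - slope * mean_X = 65.9 - (6.65 / 5.77) * 52.91 ~ 4.9205
Y = slope * X + intercept. To avoid rounding drift from the rounded slope/intercept, evaluate the equivalent form Y = mean_Y + SD_Y * (X - mean_X) / SD_X at full precision:
Y = 65.9 + 6.65 * (50 - 52.91) / 5.77
Y = 65.9 - 6.65 * 2.91 / 5.77
Y = 65.9 - 19.3515 / 5.77
Y = 65.9 - 3.3538
Y = 62.5462

62.5462


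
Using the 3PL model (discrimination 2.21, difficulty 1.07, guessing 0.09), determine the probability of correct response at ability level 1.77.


logit = 2.21*(1.77 - 1.07) = 1.547
P* = 1/(1 + exp(-1.547)) = 0.8245
P = 0.09 + (1 - 0.09) * 0.8245
P = 0.8403

0.8403


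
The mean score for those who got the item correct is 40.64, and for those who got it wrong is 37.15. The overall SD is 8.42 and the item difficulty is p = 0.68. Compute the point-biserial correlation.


q = 1 - p = 0.32
rpb = ((M1 - M0) / SD) * sqrt(p * q)
rpb = ((40.64 - 37.15) / 8.42) * sqrt(0.68 * 0.32)
rpb = 0.1933

0.1933


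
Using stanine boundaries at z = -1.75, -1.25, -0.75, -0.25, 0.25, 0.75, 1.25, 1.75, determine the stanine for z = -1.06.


Stanine boundaries: [-1.75, -1.25, -0.75, -0.25, 0.25, 0.75, 1.25, 1.75]
z = -1.06
Check each boundary:
  z >= -1.75 -> could be stanine 2
  z >= -1.25 -> could be stanine 3
  z < -0.75
  z < -0.25
  z < 0.25
  z < 0.75
  z < 1.25
  z < 1.75
Highest qualifying boundary gives stanine = 3

3


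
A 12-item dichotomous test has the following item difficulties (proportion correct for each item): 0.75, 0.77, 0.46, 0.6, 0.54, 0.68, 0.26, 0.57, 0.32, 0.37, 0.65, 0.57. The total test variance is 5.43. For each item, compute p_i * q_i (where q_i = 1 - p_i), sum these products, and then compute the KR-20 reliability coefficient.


For each item, compute p_i * q_i:
  Item 1: 0.75 * 0.25 = 0.1875
  Item 2: 0.77 * 0.23 = 0.1771
  Item 3: 0.46 * 0.54 = 0.2484
  Item 4: 0.6 * 0.4 = 0.24
  Item 5: 0.54 * 0.46 = 0.2484
  Item 6: 0.68 * 0.32 = 0.2176
  Item 7: 0.26 * 0.74 = 0.1924
  Item 8: 0.57 * 0.43 = 0.2451
  Item 9: 0.32 * 0.68 = 0.2176
  Item 10: 0.37 * 0.63 = 0.2331
  Item 11: 0.65 * 0.35 = 0.2275
  Item 12: 0.57 * 0.43 = 0.2451
Sum(p_i * q_i) = 0.1875 + 0.1771 + 0.2484 + 0.24 + 0.2484 + 0.2176 + 0.1924 + 0.2451 + 0.2176 + 0.2331 + 0.2275 + 0.2451 = 2.6798
KR-20 = (k/(k-1)) * (1 - Sum(p_i*q_i) / Var_total)
= (12/11) * (1 - 2.6798/5.43)
= 1.0909 * 0.5065
KR-20 = 0.5525

0.5525


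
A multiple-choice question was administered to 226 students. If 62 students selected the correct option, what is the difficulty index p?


Item difficulty p = number correct / total examinees
p = 62 / 226
p = 0.2743

0.2743


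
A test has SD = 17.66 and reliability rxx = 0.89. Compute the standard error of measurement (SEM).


SEM = SD * sqrt(1 - rxx)
SEM = 17.66 * sqrt(1 - 0.89)
SEM = 17.66 * sqrt(0.11) = 17.66 * 0.331662
SEM = 5.8572

5.8572


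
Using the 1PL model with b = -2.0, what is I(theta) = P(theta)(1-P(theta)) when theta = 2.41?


P = 1/(1+exp(-(2.41--2.0))) = 0.988
I = P*(1-P) = 0.988 * 0.012
I = 0.0119

0.0119


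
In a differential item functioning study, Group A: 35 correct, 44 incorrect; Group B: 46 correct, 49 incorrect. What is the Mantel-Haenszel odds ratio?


Odds_A = 35/44 = 0.7955
Odds_B = 46/49 = 0.9388
OR = Odds_A / Odds_B = 0.7955 / 0.9388
Exactly, OR = (35 * 49) / (44 * 46) = 1715 / 2024
OR = 0.8473

0.8473


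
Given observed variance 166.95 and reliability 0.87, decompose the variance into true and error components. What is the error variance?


var_true = rxx * var_obs = 0.87 * 166.95 = 145.2465
var_error = var_obs - var_true
var_error = 166.95 - 145.2465
var_error = 21.7035

21.7035


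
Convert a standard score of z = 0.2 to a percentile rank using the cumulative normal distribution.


CDF(z) = 0.5 * (1 + erf(z/sqrt(2)))
erf(0.1414) = 0.1585
CDF = 0.5793
Percentile rank = 0.5793 * 100 = 57.93

57.93


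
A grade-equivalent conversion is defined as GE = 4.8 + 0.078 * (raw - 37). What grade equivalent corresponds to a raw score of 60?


raw - median = 60 - 37 = 23
slope * diff = 0.078 * 23 = 1.794
GE = 4.8 + 1.794
GE = 6.594

6.594


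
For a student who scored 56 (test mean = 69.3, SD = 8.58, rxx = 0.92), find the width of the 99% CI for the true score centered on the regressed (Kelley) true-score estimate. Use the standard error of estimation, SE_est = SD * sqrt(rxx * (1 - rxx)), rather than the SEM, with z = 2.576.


True score estimate = 0.92*56 + 0.08*69.3 = 57.064
SE_est = SD * sqrt(rxx * (1 - rxx)) = 8.58 * sqrt(0.92 * 0.08) = 8.58 * sqrt(0.0736) = 2.327696
CI = T_est +/- z * SE_est, so width = 2 * z * SE_est = 2 * 2.576 * 2.327696
Width = 11.9923

11.9923


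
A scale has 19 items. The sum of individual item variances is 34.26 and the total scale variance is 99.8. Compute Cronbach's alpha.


alpha = (k/(k-1)) * (1 - sum(si^2)/s_total^2)
= (19/18) * (1 - 34.26/99.8)
alpha = 0.6932

0.6932


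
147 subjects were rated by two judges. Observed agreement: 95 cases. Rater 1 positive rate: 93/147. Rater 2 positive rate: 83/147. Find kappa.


P_o = 95/147 = 0.646259
P_e = (93*83 + 54*64) / 21609 = 0.517146
kappa = (P_o - P_e) / (1 - P_e)
kappa = (0.646259 - 0.517146) / (1 - 0.517146)
kappa = 0.2674

0.2674


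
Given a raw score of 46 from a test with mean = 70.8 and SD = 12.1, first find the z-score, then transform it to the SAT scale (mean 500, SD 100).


z = (X - mean) / SD = (46 - 70.8) / 12.1
z = -24.8 / 12.1
z = -2.0496
SAT-scale = SAT = 500 + 100z
Carry z at full precision (z = -24.8 / 12.1) into the conversion:
SAT-scale = 500 + 100 * (-24.8 / 12.1) = 500 + -2480 / 12.1
SAT-scale = 500 + -204.9587
SAT-scale = 295.0413

295.0413


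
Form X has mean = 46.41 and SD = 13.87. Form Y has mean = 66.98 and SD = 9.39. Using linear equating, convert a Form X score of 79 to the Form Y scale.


slope = SD_Y / SD_X = 9.39 / 13.87 ~ 0.677
intercept = mean_Y - slope * mean_X = 66.98 - (9.39 / 13.87) * 46.41 ~ 35.5604
Y = slope * X + intercept. To avoid rounding drift from the rounded slope/intercept, evaluate the equivalent form Y = mean_Y + SD_Y * (X - mean_X) / SD_X at full precision:
Y = 66.98 + 9.39 * (79 - 46.41) / 13.87
Y = 66.98 + 9.39 * 32.59 / 13.87
Y = 66.98 + 306.0201 / 13.87
Y = 66.98 + 22.0635
Y = 89.0435

89.0435


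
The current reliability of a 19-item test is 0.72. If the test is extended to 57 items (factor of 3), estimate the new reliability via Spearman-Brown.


r_new = (n * rxx) / (1 + (n-1) * rxx)
r_new = (3 * 0.72) / (1 + 2 * 0.72)
r_new = 2.16 / 2.44
r_new = 0.8852

0.8852


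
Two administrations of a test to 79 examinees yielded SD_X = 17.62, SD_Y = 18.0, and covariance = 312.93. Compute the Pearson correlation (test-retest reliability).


r = cov(X,Y) / (SD_X * SD_Y)
r = 312.93 / (17.62 * 18.0)
r = 312.93 / 317.16
r = 0.9867

0.9867


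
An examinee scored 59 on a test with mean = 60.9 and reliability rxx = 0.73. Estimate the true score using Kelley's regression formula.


T_est = rxx * X + (1 - rxx) * mean
T_est = 0.73 * 59 + 0.27 * 60.9
T_est = 43.07 + 16.443
T_est = 59.513

59.513


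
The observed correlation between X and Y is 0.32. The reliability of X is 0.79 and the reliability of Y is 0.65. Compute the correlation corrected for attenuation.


r_corrected = rxy / sqrt(rxx * ryy)
= 0.32 / sqrt(0.79 * 0.65)
= 0.32 / sqrt(0.5135)
= 0.32 / 0.716589
r_corrected = 0.4466

0.4466


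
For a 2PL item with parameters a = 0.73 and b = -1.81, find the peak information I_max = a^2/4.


For 2PL, max info at theta = b = -1.81
I_max = a^2 / 4 = 0.73^2 / 4
= 0.5329 / 4
I_max = 0.1332

0.1332


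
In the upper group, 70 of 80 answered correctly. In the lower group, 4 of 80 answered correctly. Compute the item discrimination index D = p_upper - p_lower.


p_upper = 70/80 = 0.875
p_lower = 4/80 = 0.05
D = 0.875 - 0.05 = 0.825

0.825


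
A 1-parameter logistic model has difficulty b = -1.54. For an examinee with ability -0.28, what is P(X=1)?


theta - b = -0.28 - -1.54 = 1.26
exp(-(theta - b)) = exp(-1.26) = 0.2837
P = 1 / (1 + 0.2837)
P = 0.779

0.779


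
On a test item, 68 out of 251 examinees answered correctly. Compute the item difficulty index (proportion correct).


Item difficulty p = number correct / total examinees
p = 68 / 251
p = 0.2709

0.2709


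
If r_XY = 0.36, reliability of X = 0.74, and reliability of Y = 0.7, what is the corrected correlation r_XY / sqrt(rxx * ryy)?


r_corrected = rxy / sqrt(rxx * ryy)
= 0.36 / sqrt(0.74 * 0.7)
= 0.36 / sqrt(0.518)
= 0.36 / 0.719722
r_corrected = 0.5002

0.5002


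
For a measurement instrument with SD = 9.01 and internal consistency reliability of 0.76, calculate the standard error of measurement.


SEM = SD * sqrt(1 - rxx)
SEM = 9.01 * sqrt(1 - 0.76)
SEM = 9.01 * sqrt(0.24) = 9.01 * 0.489898
SEM = 4.414

4.414


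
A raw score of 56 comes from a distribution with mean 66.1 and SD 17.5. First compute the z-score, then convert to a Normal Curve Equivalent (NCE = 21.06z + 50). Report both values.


z = (X - mean) / SD = (56 - 66.1) / 17.5
z = -10.1 / 17.5
z = -0.5771
NCE = NCE = 21.06z + 50
Carry z at full precision (z = -10.1 / 17.5) into the conversion:
NCE = 21.06 * (-10.1 / 17.5) + 50 = -212.706 / 17.5 + 50
NCE = -12.1546 + 50
NCE = 37.8454

37.8454


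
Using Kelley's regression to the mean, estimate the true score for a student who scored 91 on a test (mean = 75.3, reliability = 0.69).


T_est = rxx * X + (1 - rxx) * mean
T_est = 0.69 * 91 + 0.31 * 75.3
T_est = 62.79 + 23.343
T_est = 86.133

86.133


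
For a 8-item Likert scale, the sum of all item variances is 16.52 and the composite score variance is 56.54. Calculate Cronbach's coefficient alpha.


alpha = (k/(k-1)) * (1 - sum(si^2)/s_total^2)
= (8/7) * (1 - 16.52/56.54)
alpha = 0.8089

0.8089


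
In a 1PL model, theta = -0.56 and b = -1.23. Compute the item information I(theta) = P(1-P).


P = 1/(1+exp(-(-0.56--1.23))) = 0.6615
I = P*(1-P) = 0.6615 * 0.3385
I = 0.2239

0.2239


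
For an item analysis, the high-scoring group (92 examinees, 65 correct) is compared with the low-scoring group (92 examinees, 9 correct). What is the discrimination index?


p_upper = 65/92 = 0.7065
p_lower = 9/92 = 0.0978
D = 0.7065 - 0.0978 = 0.6087

0.6087


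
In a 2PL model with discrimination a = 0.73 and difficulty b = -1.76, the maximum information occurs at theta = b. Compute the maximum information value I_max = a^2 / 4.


For 2PL, max info at theta = b = -1.76
I_max = a^2 / 4 = 0.73^2 / 4
= 0.5329 / 4
I_max = 0.1332

0.1332


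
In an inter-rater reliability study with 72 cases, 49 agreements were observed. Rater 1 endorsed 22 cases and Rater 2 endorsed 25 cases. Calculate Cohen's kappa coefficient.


P_o = 49/72 = 0.680556
P_e = (22*25 + 50*47) / 5184 = 0.559414
kappa = (P_o - P_e) / (1 - P_e)
kappa = (0.680556 - 0.559414) / (1 - 0.559414)
kappa = 0.275

0.275


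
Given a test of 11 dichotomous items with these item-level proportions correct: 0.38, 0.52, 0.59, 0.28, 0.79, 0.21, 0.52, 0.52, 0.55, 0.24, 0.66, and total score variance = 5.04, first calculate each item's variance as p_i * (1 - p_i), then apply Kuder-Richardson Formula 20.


For each item, compute p_i * q_i:
  Item 1: 0.38 * 0.62 = 0.2356
  Item 2: 0.52 * 0.48 = 0.2496
  Item 3: 0.59 * 0.41 = 0.2419
  Item 4: 0.28 * 0.72 = 0.2016
  Item 5: 0.79 * 0.21 = 0.1659
  Item 6: 0.21 * 0.79 = 0.1659
  Item 7: 0.52 * 0.48 = 0.2496
  Item 8: 0.52 * 0.48 = 0.2496
  Item 9: 0.55 * 0.45 = 0.2475
  Item 10: 0.24 * 0.76 = 0.1824
  Item 11: 0.66 * 0.34 = 0.2244
Sum(p_i * q_i) = 0.2356 + 0.2496 + 0.2419 + 0.2016 + 0.1659 + 0.1659 + 0.2496 + 0.2496 + 0.2475 + 0.1824 + 0.2244 = 2.414
KR-20 = (k/(k-1)) * (1 - Sum(p_i*q_i) / Var_total)
= (11/10) * (1 - 2.414/5.04)
= 1.1 * 0.521
KR-20 = 0.5731

0.5731


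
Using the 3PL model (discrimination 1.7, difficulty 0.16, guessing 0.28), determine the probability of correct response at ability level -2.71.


logit = 1.7*(-2.71 - 0.16) = -4.879
P* = 1/(1 + exp(--4.879)) = 0.0075
P = 0.28 + (1 - 0.28) * 0.0075
P = 0.2854

0.2854


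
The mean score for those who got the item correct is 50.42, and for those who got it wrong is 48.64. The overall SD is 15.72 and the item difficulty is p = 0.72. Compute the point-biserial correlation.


q = 1 - p = 0.28
rpb = ((M1 - M0) / SD) * sqrt(p * q)
rpb = ((50.42 - 48.64) / 15.72) * sqrt(0.72 * 0.28)
rpb = 0.0508

0.0508


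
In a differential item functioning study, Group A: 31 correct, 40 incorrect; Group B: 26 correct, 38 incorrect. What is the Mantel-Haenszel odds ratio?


Odds_A = 31/40 = 0.775
Odds_B = 26/38 = 0.6842
OR = Odds_A / Odds_B = 0.775 / 0.6842
Exactly, OR = (31 * 38) / (40 * 26) = 1178 / 1040
OR = 1.1327

1.1327


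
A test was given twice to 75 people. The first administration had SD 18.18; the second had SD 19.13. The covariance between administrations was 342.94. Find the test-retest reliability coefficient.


r = cov(X,Y) / (SD_X * SD_Y)
r = 342.94 / (18.18 * 19.13)
r = 342.94 / 347.7834
r = 0.9861

0.9861


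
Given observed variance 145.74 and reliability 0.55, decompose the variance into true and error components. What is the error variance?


var_true = rxx * var_obs = 0.55 * 145.74 = 80.157
var_error = var_obs - var_true
var_error = 145.74 - 80.157
var_error = 65.583

65.583


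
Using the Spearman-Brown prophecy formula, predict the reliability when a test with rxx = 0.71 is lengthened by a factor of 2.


r_new = (n * rxx) / (1 + (n-1) * rxx)
r_new = (2 * 0.71) / (1 + 1 * 0.71)
r_new = 1.42 / 1.71
r_new = 0.8304

0.8304


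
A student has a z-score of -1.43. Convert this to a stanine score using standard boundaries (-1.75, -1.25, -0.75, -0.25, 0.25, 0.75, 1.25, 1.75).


Stanine boundaries: [-1.75, -1.25, -0.75, -0.25, 0.25, 0.75, 1.25, 1.75]
z = -1.43
Check each boundary:
  z >= -1.75 -> could be stanine 2
  z < -1.25
  z < -0.75
  z < -0.25
  z < 0.25
  z < 0.75
  z < 1.25
  z < 1.75
Highest qualifying boundary gives stanine = 2

2


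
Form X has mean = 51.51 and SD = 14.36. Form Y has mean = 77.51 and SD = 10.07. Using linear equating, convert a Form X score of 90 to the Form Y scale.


slope = SD_Y / SD_X = 10.07 / 14.36 ~ 0.7013
intercept = mean_Y - slope * mean_X = 77.51 - (10.07 / 14.36) * 51.51 ~ 41.3884
Y = slope * X + intercept. To avoid rounding drift from the rounded slope/intercept, evaluate the equivalent form Y = mean_Y + SD_Y * (X - mean_X) / SD_X at full precision:
Y = 77.51 + 10.07 * (90 - 51.51) / 14.36
Y = 77.51 + 10.07 * 38.49 / 14.36
Y = 77.51 + 387.5943 / 14.36
Y = 77.51 + 26.9912
Y = 104.5012

104.5012


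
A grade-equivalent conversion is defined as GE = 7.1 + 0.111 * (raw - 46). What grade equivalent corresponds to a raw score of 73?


raw - median = 73 - 46 = 27
slope * diff = 0.111 * 27 = 2.997
GE = 7.1 + 2.997
GE = 10.097

10.097


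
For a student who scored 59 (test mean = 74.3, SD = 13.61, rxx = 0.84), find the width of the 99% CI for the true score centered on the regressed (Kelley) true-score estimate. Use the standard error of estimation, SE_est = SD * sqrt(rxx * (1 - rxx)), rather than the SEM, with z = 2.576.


True score estimate = 0.84*59 + 0.16*74.3 = 61.448
SE_est = SD * sqrt(rxx * (1 - rxx)) = 13.61 * sqrt(0.84 * 0.16) = 13.61 * sqrt(0.1344) = 4.989508
CI = T_est +/- z * SE_est, so width = 2 * z * SE_est = 2 * 2.576 * 4.989508
Width = 25.7059

25.7059


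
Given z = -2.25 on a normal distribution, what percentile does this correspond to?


CDF(z) = 0.5 * (1 + erf(z/sqrt(2)))
erf(-1.591) = -0.9756
CDF = 0.0122
Percentile rank = 0.0122 * 100 = 1.22

1.22


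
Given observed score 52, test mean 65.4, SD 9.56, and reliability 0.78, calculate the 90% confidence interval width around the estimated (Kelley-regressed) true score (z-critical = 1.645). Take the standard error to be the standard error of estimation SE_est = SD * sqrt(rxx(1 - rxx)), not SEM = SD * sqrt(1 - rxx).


True score estimate = 0.78*52 + 0.22*65.4 = 54.948
SE_est = SD * sqrt(rxx * (1 - rxx)) = 9.56 * sqrt(0.78 * 0.22) = 9.56 * sqrt(0.1716) = 3.960195
CI = T_est +/- z * SE_est, so width = 2 * z * SE_est = 2 * 1.645 * 3.960195
Width = 13.029

13.029


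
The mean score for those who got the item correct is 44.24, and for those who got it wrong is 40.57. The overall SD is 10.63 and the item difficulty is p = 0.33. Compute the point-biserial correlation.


q = 1 - p = 0.67
rpb = ((M1 - M0) / SD) * sqrt(p * q)
rpb = ((44.24 - 40.57) / 10.63) * sqrt(0.33 * 0.67)
rpb = 0.1623

0.1623


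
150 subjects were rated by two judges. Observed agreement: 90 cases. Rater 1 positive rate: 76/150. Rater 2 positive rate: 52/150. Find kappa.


P_o = 90/150 = 0.6
P_e = (76*52 + 74*98) / 22500 = 0.497956
kappa = (P_o - P_e) / (1 - P_e)
kappa = (0.6 - 0.497956) / (1 - 0.497956)
kappa = 0.2033

0.2033


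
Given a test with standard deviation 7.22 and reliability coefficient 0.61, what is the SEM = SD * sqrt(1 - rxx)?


SEM = SD * sqrt(1 - rxx)
SEM = 7.22 * sqrt(1 - 0.61)
SEM = 7.22 * sqrt(0.39) = 7.22 * 0.6245
SEM = 4.5089

4.5089


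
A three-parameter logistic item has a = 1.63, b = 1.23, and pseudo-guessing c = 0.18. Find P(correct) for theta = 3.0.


logit = 1.63*(3.0 - 1.23) = 2.8851
P* = 1/(1 + exp(-2.8851)) = 0.9471
P = 0.18 + (1 - 0.18) * 0.9471
P = 0.9566

0.9566


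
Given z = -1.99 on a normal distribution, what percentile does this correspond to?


CDF(z) = 0.5 * (1 + erf(z/sqrt(2)))
erf(-1.4071) = -0.9534
CDF = 0.0233
Percentile rank = 0.0233 * 100 = 2.33

2.33


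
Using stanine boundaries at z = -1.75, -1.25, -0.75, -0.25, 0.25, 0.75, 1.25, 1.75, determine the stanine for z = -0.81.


Stanine boundaries: [-1.75, -1.25, -0.75, -0.25, 0.25, 0.75, 1.25, 1.75]
z = -0.81
Check each boundary:
  z >= -1.75 -> could be stanine 2
  z >= -1.25 -> could be stanine 3
  z < -0.75
  z < -0.25
  z < 0.25
  z < 0.75
  z < 1.25
  z < 1.75
Highest qualifying boundary gives stanine = 3

3


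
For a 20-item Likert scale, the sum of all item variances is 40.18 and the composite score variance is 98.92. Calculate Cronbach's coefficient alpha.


alpha = (k/(k-1)) * (1 - sum(si^2)/s_total^2)
= (20/19) * (1 - 40.18/98.92)
alpha = 0.6251

0.6251


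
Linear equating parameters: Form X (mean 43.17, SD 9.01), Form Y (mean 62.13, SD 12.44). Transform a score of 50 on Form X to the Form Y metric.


slope = SD_Y / SD_X = 12.44 / 9.01 ~ 1.3807
intercept = mean_Y - slope * mean_X = 62.13 - (12.44 / 9.01) * 43.17 ~ 2.5257
Y = slope * X + intercept. To avoid rounding drift from the rounded slope/intercept, evaluate the equivalent form Y = mean_Y + SD_Y * (X - mean_X) / SD_X at full precision:
Y = 62.13 + 12.44 * (50 - 43.17) / 9.01
Y = 62.13 + 12.44 * 6.83 / 9.01
Y = 62.13 + 84.9652 / 9.01
Y = 62.13 + 9.4301
Y = 71.5601

71.5601


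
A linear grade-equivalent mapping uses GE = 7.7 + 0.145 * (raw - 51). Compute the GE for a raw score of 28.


raw - median = 28 - 51 = -23
slope * diff = 0.145 * -23 = -3.335
GE = 7.7 + -3.335
GE = 4.365

4.365


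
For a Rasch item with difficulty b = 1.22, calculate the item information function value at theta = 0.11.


P = 1/(1+exp(-(0.11-1.22))) = 0.2479
I = P*(1-P) = 0.2479 * 0.7521
I = 0.1864

0.1864


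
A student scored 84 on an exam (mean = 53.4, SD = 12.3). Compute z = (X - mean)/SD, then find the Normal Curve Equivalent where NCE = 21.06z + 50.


z = (X - mean) / SD = (84 - 53.4) / 12.3
z = 30.6 / 12.3
z = 2.4878
NCE = NCE = 21.06z + 50
Carry z at full precision (z = 30.6 / 12.3) into the conversion:
NCE = 21.06 * (30.6 / 12.3) + 50 = 644.436 / 12.3 + 50
NCE = 52.3932 + 50
NCE = 102.3932

102.3932


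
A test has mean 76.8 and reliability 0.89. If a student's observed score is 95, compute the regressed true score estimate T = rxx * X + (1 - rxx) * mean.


T_est = rxx * X + (1 - rxx) * mean
T_est = 0.89 * 95 + 0.11 * 76.8
T_est = 84.55 + 8.448
T_est = 92.998

92.998


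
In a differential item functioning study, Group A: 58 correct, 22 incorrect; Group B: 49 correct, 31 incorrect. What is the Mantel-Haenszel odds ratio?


Odds_A = 58/22 = 2.6364
Odds_B = 49/31 = 1.5806
OR = Odds_A / Odds_B = 2.6364 / 1.5806
Exactly, OR = (58 * 31) / (22 * 49) = 1798 / 1078
OR = 1.6679

1.6679


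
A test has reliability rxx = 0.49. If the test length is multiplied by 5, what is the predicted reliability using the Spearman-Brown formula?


r_new = (n * rxx) / (1 + (n-1) * rxx)
r_new = (5 * 0.49) / (1 + 4 * 0.49)
r_new = 2.45 / 2.96
r_new = 0.8277

0.8277


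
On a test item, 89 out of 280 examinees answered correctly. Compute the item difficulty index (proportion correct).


Item difficulty p = number correct / total examinees
p = 89 / 280
p = 0.3179

0.3179


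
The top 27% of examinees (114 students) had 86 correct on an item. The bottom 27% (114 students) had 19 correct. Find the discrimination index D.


p_upper = 86/114 = 0.7544
p_lower = 19/114 = 0.1667
D = 0.7544 - 0.1667 = 0.5877

0.5877


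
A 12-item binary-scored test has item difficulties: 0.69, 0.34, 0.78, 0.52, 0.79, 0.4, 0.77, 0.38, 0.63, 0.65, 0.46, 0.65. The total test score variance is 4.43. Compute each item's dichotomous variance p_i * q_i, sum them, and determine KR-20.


For each item, compute p_i * q_i:
  Item 1: 0.69 * 0.31 = 0.2139
  Item 2: 0.34 * 0.66 = 0.2244
  Item 3: 0.78 * 0.22 = 0.1716
  Item 4: 0.52 * 0.48 = 0.2496
  Item 5: 0.79 * 0.21 = 0.1659
  Item 6: 0.4 * 0.6 = 0.24
  Item 7: 0.77 * 0.23 = 0.1771
  Item 8: 0.38 * 0.62 = 0.2356
  Item 9: 0.63 * 0.37 = 0.2331
  Item 10: 0.65 * 0.35 = 0.2275
  Item 11: 0.46 * 0.54 = 0.2484
  Item 12: 0.65 * 0.35 = 0.2275
Sum(p_i * q_i) = 0.2139 + 0.2244 + 0.1716 + 0.2496 + 0.1659 + 0.24 + 0.1771 + 0.2356 + 0.2331 + 0.2275 + 0.2484 + 0.2275 = 2.6146
KR-20 = (k/(k-1)) * (1 - Sum(p_i*q_i) / Var_total)
= (12/11) * (1 - 2.6146/4.43)
= 1.0909 * 0.4098
KR-20 = 0.4471

0.4471


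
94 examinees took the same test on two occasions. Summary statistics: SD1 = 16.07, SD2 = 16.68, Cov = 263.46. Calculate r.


r = cov(X,Y) / (SD_X * SD_Y)
r = 263.46 / (16.07 * 16.68)
r = 263.46 / 268.0476
r = 0.9829

0.9829


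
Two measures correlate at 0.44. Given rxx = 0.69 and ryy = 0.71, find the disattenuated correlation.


r_corrected = rxy / sqrt(rxx * ryy)
= 0.44 / sqrt(0.69 * 0.71)
= 0.44 / sqrt(0.4899)
= 0.44 / 0.699929
r_corrected = 0.6286

0.6286


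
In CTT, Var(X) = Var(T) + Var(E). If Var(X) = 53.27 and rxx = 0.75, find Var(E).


var_true = rxx * var_obs = 0.75 * 53.27 = 39.9525
var_error = var_obs - var_true
var_error = 53.27 - 39.9525
var_error = 13.3175

13.3175


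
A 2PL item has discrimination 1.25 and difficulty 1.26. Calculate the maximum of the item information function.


For 2PL, max info at theta = b = 1.26
I_max = a^2 / 4 = 1.25^2 / 4
= 1.5625 / 4
I_max = 0.3906

0.3906


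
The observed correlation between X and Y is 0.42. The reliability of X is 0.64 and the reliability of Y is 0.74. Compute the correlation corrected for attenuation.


r_corrected = rxy / sqrt(rxx * ryy)
= 0.42 / sqrt(0.64 * 0.74)
= 0.42 / sqrt(0.4736)
= 0.42 / 0.688186
r_corrected = 0.6103

0.6103


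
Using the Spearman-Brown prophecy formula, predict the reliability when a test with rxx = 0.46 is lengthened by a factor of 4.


r_new = (n * rxx) / (1 + (n-1) * rxx)
r_new = (4 * 0.46) / (1 + 3 * 0.46)
r_new = 1.84 / 2.38
r_new = 0.7731

0.7731


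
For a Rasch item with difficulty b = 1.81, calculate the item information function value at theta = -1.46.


P = 1/(1+exp(-(-1.46-1.81))) = 0.0366
I = P*(1-P) = 0.0366 * 0.9634
I = 0.0353

0.0353


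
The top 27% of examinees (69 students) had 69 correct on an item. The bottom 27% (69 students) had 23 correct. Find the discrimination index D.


p_upper = 69/69 = 1.0
p_lower = 23/69 = 0.3333
D = 1.0 - 0.3333 = 0.6667

0.6667


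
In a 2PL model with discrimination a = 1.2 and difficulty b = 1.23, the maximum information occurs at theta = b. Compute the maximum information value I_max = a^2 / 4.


For 2PL, max info at theta = b = 1.23
I_max = a^2 / 4 = 1.2^2 / 4
= 1.44 / 4
I_max = 0.36

0.36


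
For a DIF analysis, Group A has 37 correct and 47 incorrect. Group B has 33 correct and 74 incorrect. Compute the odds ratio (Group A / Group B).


Odds_A = 37/47 = 0.7872
Odds_B = 33/74 = 0.4459
OR = Odds_A / Odds_B = 0.7872 / 0.4459
Exactly, OR = (37 * 74) / (47 * 33) = 2738 / 1551
OR = 1.7653

1.7653


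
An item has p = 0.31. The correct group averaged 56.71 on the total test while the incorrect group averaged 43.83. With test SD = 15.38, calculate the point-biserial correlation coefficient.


q = 1 - p = 0.69
rpb = ((M1 - M0) / SD) * sqrt(p * q)
rpb = ((56.71 - 43.83) / 15.38) * sqrt(0.31 * 0.69)
rpb = 0.3873

0.3873


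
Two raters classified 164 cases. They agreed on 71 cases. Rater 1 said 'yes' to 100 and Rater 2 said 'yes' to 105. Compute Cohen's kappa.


P_o = 71/164 = 0.432927
P_e = (100*105 + 64*59) / 26896 = 0.530785
kappa = (P_o - P_e) / (1 - P_e)
kappa = (0.432927 - 0.530785) / (1 - 0.530785)
kappa = -0.2086

-0.2086


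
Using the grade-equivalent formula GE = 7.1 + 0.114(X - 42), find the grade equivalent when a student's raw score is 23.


raw - median = 23 - 42 = -19
slope * diff = 0.114 * -19 = -2.166
GE = 7.1 + -2.166
GE = 4.934

4.934


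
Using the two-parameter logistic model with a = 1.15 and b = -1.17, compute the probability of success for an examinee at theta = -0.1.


a*(theta - b) = 1.15 * (-0.1 - -1.17) = 1.2305
exp(-1.2305) = 0.2921
P = 1 / (1 + 0.2921)
P = 0.7739

0.7739


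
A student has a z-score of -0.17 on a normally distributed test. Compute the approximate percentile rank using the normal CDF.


CDF(z) = 0.5 * (1 + erf(z/sqrt(2)))
erf(-0.1202) = -0.135
CDF = 0.4325
Percentile rank = 0.4325 * 100 = 43.25

43.25


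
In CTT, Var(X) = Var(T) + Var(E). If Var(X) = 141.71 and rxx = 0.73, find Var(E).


var_true = rxx * var_obs = 0.73 * 141.71 = 103.4483
var_error = var_obs - var_true
var_error = 141.71 - 103.4483
var_error = 38.2617

38.2617


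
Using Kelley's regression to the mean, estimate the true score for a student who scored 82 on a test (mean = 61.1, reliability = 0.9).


T_est = rxx * X + (1 - rxx) * mean
T_est = 0.9 * 82 + 0.1 * 61.1
T_est = 73.8 + 6.11
T_est = 79.91

79.91


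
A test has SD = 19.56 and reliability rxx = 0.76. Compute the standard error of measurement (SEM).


SEM = SD * sqrt(1 - rxx)
SEM = 19.56 * sqrt(1 - 0.76)
SEM = 19.56 * sqrt(0.24) = 19.56 * 0.489898
SEM = 9.5824

9.5824


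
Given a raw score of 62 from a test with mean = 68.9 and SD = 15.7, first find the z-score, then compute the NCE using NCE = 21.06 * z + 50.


z = (X - mean) / SD = (62 - 68.9) / 15.7
z = -6.9 / 15.7
z = -0.4395
NCE = NCE = 21.06z + 50
Carry z at full precision (z = -6.9 / 15.7) into the conversion:
NCE = 21.06 * (-6.9 / 15.7) + 50 = -145.314 / 15.7 + 50
NCE = -9.2557 + 50
NCE = 40.7443

40.7443


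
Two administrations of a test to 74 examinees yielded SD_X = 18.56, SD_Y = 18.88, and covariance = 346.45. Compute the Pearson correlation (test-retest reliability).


r = cov(X,Y) / (SD_X * SD_Y)
r = 346.45 / (18.56 * 18.88)
r = 346.45 / 350.4128
r = 0.9887

0.9887


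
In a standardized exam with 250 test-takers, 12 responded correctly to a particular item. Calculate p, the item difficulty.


Item difficulty p = number correct / total examinees
p = 12 / 250
p = 0.048

0.048


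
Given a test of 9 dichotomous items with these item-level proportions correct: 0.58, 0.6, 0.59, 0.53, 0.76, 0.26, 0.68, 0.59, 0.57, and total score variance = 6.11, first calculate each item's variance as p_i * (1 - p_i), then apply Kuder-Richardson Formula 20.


For each item, compute p_i * q_i:
  Item 1: 0.58 * 0.42 = 0.2436
  Item 2: 0.6 * 0.4 = 0.24
  Item 3: 0.59 * 0.41 = 0.2419
  Item 4: 0.53 * 0.47 = 0.2491
  Item 5: 0.76 * 0.24 = 0.1824
  Item 6: 0.26 * 0.74 = 0.1924
  Item 7: 0.68 * 0.32 = 0.2176
  Item 8: 0.59 * 0.41 = 0.2419
  Item 9: 0.57 * 0.43 = 0.2451
Sum(p_i * q_i) = 0.2436 + 0.24 + 0.2419 + 0.2491 + 0.1824 + 0.1924 + 0.2176 + 0.2419 + 0.2451 = 2.054
KR-20 = (k/(k-1)) * (1 - Sum(p_i*q_i) / Var_total)
= (9/8) * (1 - 2.054/6.11)
= 1.125 * 0.6638
KR-20 = 0.7468

0.7468


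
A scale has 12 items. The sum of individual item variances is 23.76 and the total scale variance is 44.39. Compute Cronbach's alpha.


alpha = (k/(k-1)) * (1 - sum(si^2)/s_total^2)
= (12/11) * (1 - 23.76/44.39)
alpha = 0.507

0.507


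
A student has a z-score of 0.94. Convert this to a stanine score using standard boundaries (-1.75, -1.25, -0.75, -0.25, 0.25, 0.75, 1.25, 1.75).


Stanine boundaries: [-1.75, -1.25, -0.75, -0.25, 0.25, 0.75, 1.25, 1.75]
z = 0.94
Check each boundary:
  z >= -1.75 -> could be stanine 2
  z >= -1.25 -> could be stanine 3
  z >= -0.75 -> could be stanine 4
  z >= -0.25 -> could be stanine 5
  z >= 0.25 -> could be stanine 6
  z >= 0.75 -> could be stanine 7
  z < 1.25
  z < 1.75
Highest qualifying boundary gives stanine = 7

7


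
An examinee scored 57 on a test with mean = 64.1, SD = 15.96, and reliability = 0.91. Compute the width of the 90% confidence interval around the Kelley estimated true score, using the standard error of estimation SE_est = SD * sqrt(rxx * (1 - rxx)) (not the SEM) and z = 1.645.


True score estimate = 0.91*57 + 0.09*64.1 = 57.639
SE_est = SD * sqrt(rxx * (1 - rxx)) = 15.96 * sqrt(0.91 * 0.09) = 15.96 * sqrt(0.0819) = 4.567461
CI = T_est +/- z * SE_est, so width = 2 * z * SE_est = 2 * 1.645 * 4.567461
Width = 15.0269

15.0269


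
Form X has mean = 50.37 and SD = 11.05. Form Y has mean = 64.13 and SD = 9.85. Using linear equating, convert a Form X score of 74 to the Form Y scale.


slope = SD_Y / SD_X = 9.85 / 11.05 ~ 0.8914
intercept = mean_Y - slope * mean_X = 64.13 - (9.85 / 11.05) * 50.37 ~ 19.23
Y = slope * X + intercept. To avoid rounding drift from the rounded slope/intercept, evaluate the equivalent form Y = mean_Y + SD_Y * (X - mean_X) / SD_X at full precision:
Y = 64.13 + 9.85 * (74 - 50.37) / 11.05
Y = 64.13 + 9.85 * 23.63 / 11.05
Y = 64.13 + 232.7555 / 11.05
Y = 64.13 + 21.0638
Y = 85.1938

85.1938


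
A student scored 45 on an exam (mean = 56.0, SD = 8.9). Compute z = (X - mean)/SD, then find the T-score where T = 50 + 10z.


z = (X - mean) / SD = (45 - 56.0) / 8.9
z = -11.0 / 8.9
z = -1.236
T-score = T = 50 + 10z
Carry z at full precision (z = -11.0 / 8.9) into the conversion:
T-score = 50 + 10 * (-11.0 / 8.9) = 50 + -110 / 8.9
T-score = 50 + -12.3596
T-score = 37.6404

37.6404


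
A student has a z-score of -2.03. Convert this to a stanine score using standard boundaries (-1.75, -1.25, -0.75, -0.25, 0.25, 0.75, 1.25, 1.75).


Stanine boundaries: [-1.75, -1.25, -0.75, -0.25, 0.25, 0.75, 1.25, 1.75]
z = -2.03
Check each boundary:
  z < -1.75
  z < -1.25
  z < -0.75
  z < -0.25
  z < 0.25
  z < 0.75
  z < 1.25
  z < 1.75
Highest qualifying boundary gives stanine = 1

1


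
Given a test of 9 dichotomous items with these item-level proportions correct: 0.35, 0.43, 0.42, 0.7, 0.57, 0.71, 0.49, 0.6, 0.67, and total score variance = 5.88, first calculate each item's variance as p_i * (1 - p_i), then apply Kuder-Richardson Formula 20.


For each item, compute p_i * q_i:
  Item 1: 0.35 * 0.65 = 0.2275
  Item 2: 0.43 * 0.57 = 0.2451
  Item 3: 0.42 * 0.58 = 0.2436
  Item 4: 0.7 * 0.3 = 0.21
  Item 5: 0.57 * 0.43 = 0.2451
  Item 6: 0.71 * 0.29 = 0.2059
  Item 7: 0.49 * 0.51 = 0.2499
  Item 8: 0.6 * 0.4 = 0.24
  Item 9: 0.67 * 0.33 = 0.2211
Sum(p_i * q_i) = 0.2275 + 0.2451 + 0.2436 + 0.21 + 0.2451 + 0.2059 + 0.2499 + 0.24 + 0.2211 = 2.0882
KR-20 = (k/(k-1)) * (1 - Sum(p_i*q_i) / Var_total)
= (9/8) * (1 - 2.0882/5.88)
= 1.125 * 0.6449
KR-20 = 0.7255

0.7255


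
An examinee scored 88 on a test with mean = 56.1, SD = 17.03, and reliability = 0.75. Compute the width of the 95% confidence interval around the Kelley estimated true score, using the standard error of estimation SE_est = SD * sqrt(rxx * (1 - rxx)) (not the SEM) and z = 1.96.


True score estimate = 0.75*88 + 0.25*56.1 = 80.025
SE_est = SD * sqrt(rxx * (1 - rxx)) = 17.03 * sqrt(0.75 * 0.25) = 17.03 * sqrt(0.1875) = 7.374206
CI = T_est +/- z * SE_est, so width = 2 * z * SE_est = 2 * 1.96 * 7.374206
Width = 28.9069

28.9069


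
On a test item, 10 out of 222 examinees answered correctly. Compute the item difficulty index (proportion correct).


Item difficulty p = number correct / total examinees
p = 10 / 222
p = 0.045

0.045


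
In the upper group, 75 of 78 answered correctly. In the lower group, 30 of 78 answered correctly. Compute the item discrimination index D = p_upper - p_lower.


p_upper = 75/78 = 0.9615
p_lower = 30/78 = 0.3846
D = 0.9615 - 0.3846 = 0.5769

0.5769


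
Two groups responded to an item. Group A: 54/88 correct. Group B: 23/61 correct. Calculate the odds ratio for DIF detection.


Odds_A = 54/34 = 1.5882
Odds_B = 23/38 = 0.6053
OR = Odds_A / Odds_B = 1.5882 / 0.6053
Exactly, OR = (54 * 38) / (34 * 23) = 2052 / 782
OR = 2.624

2.624


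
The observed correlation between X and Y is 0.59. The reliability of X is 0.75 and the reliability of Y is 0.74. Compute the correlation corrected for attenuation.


r_corrected = rxy / sqrt(rxx * ryy)
= 0.59 / sqrt(0.75 * 0.74)
= 0.59 / sqrt(0.555)
= 0.59 / 0.744983
r_corrected = 0.792

0.792


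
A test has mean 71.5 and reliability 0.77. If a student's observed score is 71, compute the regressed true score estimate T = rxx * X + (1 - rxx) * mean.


T_est = rxx * X + (1 - rxx) * mean
T_est = 0.77 * 71 + 0.23 * 71.5
T_est = 54.67 + 16.445
T_est = 71.115

71.115


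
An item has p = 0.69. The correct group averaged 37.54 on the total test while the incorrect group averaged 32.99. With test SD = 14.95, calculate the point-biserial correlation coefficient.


q = 1 - p = 0.31
rpb = ((M1 - M0) / SD) * sqrt(p * q)
rpb = ((37.54 - 32.99) / 14.95) * sqrt(0.69 * 0.31)
rpb = 0.1408

0.1408


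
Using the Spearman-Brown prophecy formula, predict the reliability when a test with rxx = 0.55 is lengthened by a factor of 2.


r_new = (n * rxx) / (1 + (n-1) * rxx)
r_new = (2 * 0.55) / (1 + 1 * 0.55)
r_new = 1.1 / 1.55
r_new = 0.7097

0.7097


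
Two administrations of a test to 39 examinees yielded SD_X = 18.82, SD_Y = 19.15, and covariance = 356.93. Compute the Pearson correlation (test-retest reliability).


r = cov(X,Y) / (SD_X * SD_Y)
r = 356.93 / (18.82 * 19.15)
r = 356.93 / 360.403
r = 0.9904

0.9904


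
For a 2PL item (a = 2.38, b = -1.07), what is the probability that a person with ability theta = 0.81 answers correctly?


a*(theta - b) = 2.38 * (0.81 - -1.07) = 4.4744
exp(-4.4744) = 0.0114
P = 1 / (1 + 0.0114)
P = 0.9887

0.9887


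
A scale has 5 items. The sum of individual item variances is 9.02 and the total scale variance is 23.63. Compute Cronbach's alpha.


alpha = (k/(k-1)) * (1 - sum(si^2)/s_total^2)
= (5/4) * (1 - 9.02/23.63)
alpha = 0.7729

0.7729
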